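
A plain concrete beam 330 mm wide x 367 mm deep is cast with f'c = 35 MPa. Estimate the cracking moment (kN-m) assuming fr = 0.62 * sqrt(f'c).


fr = 0.62 * sqrt(35) = 0.62 * 5.9161 = 3.668 MPa
I = 330 * 367^3 / 12 = 1359348732.5 mm^4
y_t = 183.5 mm
M_cr = fr * I / y_t = 3.668 * 1359348732.5 / 183.5 N-mm
= 27.1719 kN-m

27.1719 kN-m


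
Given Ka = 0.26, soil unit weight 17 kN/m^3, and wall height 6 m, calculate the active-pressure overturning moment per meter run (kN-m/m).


Pa = 0.5 * Ka * gamma * H^2
= 0.5 * 0.26 * 17 * 6^2
= 79.56 kN/m
Arm = H / 3 = 6 / 3 = 2.0 m
Mo = Pa * arm = Pa * H / 3 = 79.56 * 6 / 3 = 159.12 kN-m/m

159.12 kN-m/m


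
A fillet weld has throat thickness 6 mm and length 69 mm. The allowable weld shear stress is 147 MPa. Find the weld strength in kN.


Strength = throat * length * allowable stress
= 6 * 69 * 147 N
= 60858 N
= 60.86 kN

60.86 kN


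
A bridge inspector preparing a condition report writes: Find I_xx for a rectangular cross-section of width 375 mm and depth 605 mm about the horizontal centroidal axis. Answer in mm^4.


I = b * h^3 / 12
= 375 * 605^3 / 12
= 375 * 221445125 / 12
= 6920160156.25 mm^4

6920160156.25 mm^4


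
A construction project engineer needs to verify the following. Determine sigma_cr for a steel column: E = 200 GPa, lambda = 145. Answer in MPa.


sigma_cr = pi^2 * E / lambda^2
= 9.8696 * 200000.0 / 145^2
= 9.8696 * 200000.0 / 21025
= 93.8845 MPa

93.8845 MPa


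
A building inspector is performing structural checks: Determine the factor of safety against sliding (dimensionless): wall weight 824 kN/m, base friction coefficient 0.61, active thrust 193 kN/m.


Resisting force = mu * W = 0.61 * 824 = 502.64 kN/m
FOS = Resisting / Driving = 502.64 / 193
= 2.6044 (dimensionless)

2.6044 (dimensionless)


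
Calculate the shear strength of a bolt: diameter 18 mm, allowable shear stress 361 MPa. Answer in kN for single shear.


A = pi * d^2 / 4 = pi * 18^2 / 4 = 254.469 mm^2
V = f_v * A / 1000 = 361 * 254.469 / 1000
= 91.8633 kN

91.8633 kN


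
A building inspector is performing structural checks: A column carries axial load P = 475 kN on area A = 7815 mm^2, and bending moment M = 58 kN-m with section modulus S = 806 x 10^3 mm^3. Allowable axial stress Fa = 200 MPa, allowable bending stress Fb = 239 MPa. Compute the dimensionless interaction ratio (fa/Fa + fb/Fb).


f_a = P / A = 475000.0 / 7815 = 60.7806 MPa
f_b = M / S = 58000000.0 / 806000.0 = 71.9603 MPa
Ratio = f_a / Fa + f_b / Fb
= 60.7806 / 200 + 71.9603 / 239
= 0.605 (dimensionless)

0.605 (dimensionless)


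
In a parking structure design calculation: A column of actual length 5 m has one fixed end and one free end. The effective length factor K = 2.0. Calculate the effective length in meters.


L_eff = K * L
= 2.0 * 5
= 10.0 m

10.0 m


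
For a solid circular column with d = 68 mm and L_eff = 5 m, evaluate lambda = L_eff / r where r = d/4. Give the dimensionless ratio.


Radius of gyration r = d / 4 = 68 / 4 = 17.0 mm
L_eff = 5000.0 mm
Slenderness ratio = L / r = 5000.0 / 17.0 = 294.12 (dimensionless)

294.12 (dimensionless)


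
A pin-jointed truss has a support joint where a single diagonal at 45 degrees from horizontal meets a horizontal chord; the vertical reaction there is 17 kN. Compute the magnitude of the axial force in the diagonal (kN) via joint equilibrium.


At the joint, only the diagonal has a vertical component, so vertical equilibrium gives:
F * sin(45) = 17
F = 17 / sin(45)
= 17 / 0.707107
= 24.04 kN

24.04 kN


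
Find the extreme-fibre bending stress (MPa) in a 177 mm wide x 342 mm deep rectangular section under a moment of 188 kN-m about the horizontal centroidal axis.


I = b * h^3 / 12 = 177 * 342^3 / 12 = 590024898.0 mm^4
y = h / 2 = 342 / 2 = 171.0 mm
M = 188 kN-m = 188000000.0 N-mm
sigma = M * y / I = 188000000.0 * 171.0 / 590024898.0
= 54.49 MPa

54.49 MPa


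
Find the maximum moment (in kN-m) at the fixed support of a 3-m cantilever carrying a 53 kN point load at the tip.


For a cantilever with a point load at the free end:
M_max = P * L = 53 * 3 = 159 kN-m

159 kN-m


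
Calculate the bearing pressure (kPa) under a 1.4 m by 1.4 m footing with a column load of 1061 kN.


A = 1.4 * 1.4 = 1.96 m^2
q = P / A = 1061 / 1.96
= 541.3265 kPa

541.3265 kPa


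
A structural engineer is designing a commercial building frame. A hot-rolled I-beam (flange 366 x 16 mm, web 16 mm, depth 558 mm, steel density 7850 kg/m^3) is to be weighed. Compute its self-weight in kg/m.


A_flanges = 2 * 366 * 16 = 11712 mm^2
A_web = (558 - 2 * 16) * 16 = 8416 mm^2
A_total = 11712 + 8416 = 20128 mm^2 = 0.020128 m^2
Weight = rho * A = 7850 * 0.020128 = 158.0048 kg/m

158.0048 kg/m


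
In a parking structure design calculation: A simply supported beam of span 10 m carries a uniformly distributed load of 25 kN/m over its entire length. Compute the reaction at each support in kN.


Total load = w * L = 25 * 10 = 250 kN
By symmetry, each reaction R = total / 2 = 250 / 2 = 125.0 kN

125.0 kN


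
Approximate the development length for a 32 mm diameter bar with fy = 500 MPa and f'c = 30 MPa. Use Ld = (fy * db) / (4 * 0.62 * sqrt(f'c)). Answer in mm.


Ld = (fy * db) / (4 * 0.62 * sqrt(f'c))
= (500 * 32) / (4 * 0.62 * sqrt(30))
= 16000 / 13.5835
= 1177.9 mm

1177.9 mm


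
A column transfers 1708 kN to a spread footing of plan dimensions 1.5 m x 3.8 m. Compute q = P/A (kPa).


A = 1.5 * 3.8 = 5.7 m^2
q = P / A = 1708 / 5.7
= 299.6491 kPa

299.6491 kPa


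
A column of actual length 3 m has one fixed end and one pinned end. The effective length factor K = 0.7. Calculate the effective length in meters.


L_eff = K * L
= 0.7 * 3
= 2.1 m

2.1 m


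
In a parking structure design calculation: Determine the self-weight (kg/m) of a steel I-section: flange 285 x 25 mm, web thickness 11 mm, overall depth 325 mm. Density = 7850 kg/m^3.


A_flanges = 2 * 285 * 25 = 14250 mm^2
A_web = (325 - 2 * 25) * 11 = 3025 mm^2
A_total = 14250 + 3025 = 17275 mm^2 = 0.017275 m^2
Weight = rho * A = 7850 * 0.017275 = 135.6087 kg/m

135.6087 kg/m


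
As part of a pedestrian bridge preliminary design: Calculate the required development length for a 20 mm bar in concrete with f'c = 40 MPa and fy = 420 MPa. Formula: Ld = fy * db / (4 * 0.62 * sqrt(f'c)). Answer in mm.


Ld = (fy * db) / (4 * 0.62 * sqrt(f'c))
= (420 * 20) / (4 * 0.62 * sqrt(40))
= 8400 / 15.6849
= 535.55 mm

535.55 mm


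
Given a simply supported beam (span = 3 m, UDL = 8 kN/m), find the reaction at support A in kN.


Total load = w * L = 8 * 3 = 24 kN
By symmetry, each reaction R = total / 2 = 24 / 2 = 12.0 kN

12.0 kN


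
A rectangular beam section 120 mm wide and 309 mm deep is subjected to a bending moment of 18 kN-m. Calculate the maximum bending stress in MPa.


I = b * h^3 / 12 = 120 * 309^3 / 12 = 295036290.0 mm^4
y = h / 2 = 309 / 2 = 154.5 mm
M = 18 kN-m = 18000000.0 N-mm
sigma = M * y / I = 18000000.0 * 154.5 / 295036290.0
= 9.43 MPa

9.43 MPa


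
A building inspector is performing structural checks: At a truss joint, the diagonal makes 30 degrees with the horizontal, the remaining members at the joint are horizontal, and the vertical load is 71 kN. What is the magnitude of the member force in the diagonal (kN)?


At the joint, only the diagonal has a vertical component, so vertical equilibrium gives:
F * sin(30) = 71
F = 71 / sin(30)
= 71 / 0.5
= 142.0 kN

142.0 kN


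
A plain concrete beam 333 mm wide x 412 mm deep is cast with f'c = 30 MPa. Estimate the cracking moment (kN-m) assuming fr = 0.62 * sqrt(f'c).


fr = 0.62 * sqrt(30) = 0.62 * 5.4772 = 3.3959 MPa
I = 333 * 412^3 / 12 = 1940683152.0 mm^4
y_t = 206.0 mm
M_cr = fr * I / y_t = 3.3959 * 1940683152.0 / 206.0 N-mm
= 31.9919 kN-m

31.9919 kN-m


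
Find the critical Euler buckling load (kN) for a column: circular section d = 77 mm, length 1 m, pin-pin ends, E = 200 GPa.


I = pi * d^4 / 64 = 1725570.86 mm^4
L = 1000.0 mm
P_cr = pi^2 * E * I / L^2
= 9.8696 * 200000.0 * 1725570.86 / 1000.0^2
= 3406140.36 N = 3406.1404 kN

3406.1404 kN


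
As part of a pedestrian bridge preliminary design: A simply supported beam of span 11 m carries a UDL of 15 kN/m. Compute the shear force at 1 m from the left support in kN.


R_A = w * L / 2 = 15 * 11 / 2 = 82.5 kN
V(x) = R_A - w * x = 82.5 - 15 * 1
= 67.5 kN

67.5 kN


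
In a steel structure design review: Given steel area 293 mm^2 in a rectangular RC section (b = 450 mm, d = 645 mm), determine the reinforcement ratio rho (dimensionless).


rho = As / (b * d)
= 293 / (450 * 645)
= 293 / 290250
= 0.001009 (dimensionless)

0.001009 (dimensionless)


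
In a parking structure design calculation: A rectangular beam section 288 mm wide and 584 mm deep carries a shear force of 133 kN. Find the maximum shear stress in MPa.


A = b * h = 288 * 584 = 168192 mm^2
V = 133 kN = 133000.0 N
tau_max = 1.5 * V / A = 1.5 * 133000.0 / 168192
= 1.1861 MPa

1.1861 MPa


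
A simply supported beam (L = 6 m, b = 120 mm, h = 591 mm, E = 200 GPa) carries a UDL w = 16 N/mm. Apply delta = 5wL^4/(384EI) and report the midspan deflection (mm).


I = 120 * 591^3 / 12 = 2064250710.0 mm^4
L = 6000.0 mm, w = 16 N/mm, E = 200000.0 MPa
delta = 5 * w * L^4 / (384 * E * I)
= 5 * 16 * 6000.0^4 / (384 * 200000.0 * 2064250710.0)
= 0.654 mm

0.654 mm


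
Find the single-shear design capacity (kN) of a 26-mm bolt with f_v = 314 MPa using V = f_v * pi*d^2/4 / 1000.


A = pi * d^2 / 4 = pi * 26^2 / 4 = 530.9292 mm^2
V = f_v * A / 1000 = 314 * 530.9292 / 1000
= 166.7118 kN

166.7118 kN


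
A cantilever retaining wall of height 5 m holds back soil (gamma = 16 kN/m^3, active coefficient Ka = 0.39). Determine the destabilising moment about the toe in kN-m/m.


Pa = 0.5 * Ka * gamma * H^2
= 0.5 * 0.39 * 16 * 5^2
= 78.0 kN/m
Arm = H / 3 = 5 / 3 = 1.6667 m
Mo = Pa * arm = Pa * H / 3 = 78.0 * 5 / 3 = 130.0 kN-m/m

130.0 kN-m/m


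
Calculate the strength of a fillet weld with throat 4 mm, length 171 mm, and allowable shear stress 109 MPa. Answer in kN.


Strength = throat * length * allowable stress
= 4 * 171 * 109 N
= 74556 N
= 74.56 kN

74.56 kN


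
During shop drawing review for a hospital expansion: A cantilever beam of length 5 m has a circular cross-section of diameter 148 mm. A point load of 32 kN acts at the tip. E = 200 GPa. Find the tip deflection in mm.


I = pi * d^4 / 64 = pi * 148^4 / 64 = 23551401.72 mm^4
L = 5000.0 mm, P = 32000.0 N, E = 200000.0 MPa
delta = P * L^3 / (3 * E * I)
= 32000.0 * 5000.0^3 / (3 * 200000.0 * 23551401.72)
= 283.0688 mm

283.0688 mm


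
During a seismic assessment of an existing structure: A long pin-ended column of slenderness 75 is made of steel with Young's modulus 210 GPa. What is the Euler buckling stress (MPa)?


sigma_cr = pi^2 * E / lambda^2
= 9.8696 * 210000.0 / 75^2
= 9.8696 * 210000.0 / 5625
= 368.4652 MPa

368.4652 MPa


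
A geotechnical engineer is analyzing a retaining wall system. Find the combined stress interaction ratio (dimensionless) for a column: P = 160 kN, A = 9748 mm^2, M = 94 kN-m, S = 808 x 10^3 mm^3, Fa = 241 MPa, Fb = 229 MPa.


f_a = P / A = 160000.0 / 9748 = 16.4136 MPa
f_b = M / S = 94000000.0 / 808000.0 = 116.3366 MPa
Ratio = f_a / Fa + f_b / Fb
= 16.4136 / 241 + 116.3366 / 229
= 0.5761 (dimensionless)

0.5761 (dimensionless)


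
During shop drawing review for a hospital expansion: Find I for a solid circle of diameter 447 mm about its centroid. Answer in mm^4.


r = d / 2 = 447 / 2 = 223.5 mm
I = pi * r^4 / 4 = pi * 223.5^4 / 4
= 1959746923.02 mm^4

1959746923.02 mm^4


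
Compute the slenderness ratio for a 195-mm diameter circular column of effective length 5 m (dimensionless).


Radius of gyration r = d / 4 = 195 / 4 = 48.75 mm
L_eff = 5000.0 mm
Slenderness ratio = L / r = 5000.0 / 48.75 = 102.56 (dimensionless)

102.56 (dimensionless)


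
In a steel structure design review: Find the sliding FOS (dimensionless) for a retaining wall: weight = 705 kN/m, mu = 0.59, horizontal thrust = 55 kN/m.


Resisting force = mu * W = 0.59 * 705 = 415.95 kN/m
FOS = Resisting / Driving = 415.95 / 55
= 7.5627 (dimensionless)

7.5627 (dimensionless)


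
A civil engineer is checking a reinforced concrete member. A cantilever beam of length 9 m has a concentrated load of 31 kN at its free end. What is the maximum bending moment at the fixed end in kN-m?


For a cantilever with a point load at the free end:
M_max = P * L = 31 * 9 = 279 kN-m

279 kN-m


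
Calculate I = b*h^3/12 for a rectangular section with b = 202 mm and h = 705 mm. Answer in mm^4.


I = b * h^3 / 12
= 202 * 705^3 / 12
= 202 * 350402625 / 12
= 5898444187.5 mm^4

5898444187.5 mm^4


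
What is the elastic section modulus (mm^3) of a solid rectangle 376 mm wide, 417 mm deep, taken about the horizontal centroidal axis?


S = b * h^2 / 6
= 376 * 417^2 / 6
= 376 * 173889 / 6
= 10897044.0 mm^3

10897044.0 mm^3


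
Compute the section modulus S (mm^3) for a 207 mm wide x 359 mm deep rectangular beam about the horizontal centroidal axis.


S = b * h^2 / 6
= 207 * 359^2 / 6
= 207 * 128881 / 6
= 4446394.5 mm^3

4446394.5 mm^3


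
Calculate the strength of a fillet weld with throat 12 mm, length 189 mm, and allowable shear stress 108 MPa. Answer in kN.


Strength = throat * length * allowable stress
= 12 * 189 * 108 N
= 244944 N
= 244.94 kN

244.94 kN


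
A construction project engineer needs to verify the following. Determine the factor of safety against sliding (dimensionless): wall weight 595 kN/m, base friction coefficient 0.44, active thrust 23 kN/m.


Resisting force = mu * W = 0.44 * 595 = 261.8 kN/m
FOS = Resisting / Driving = 261.8 / 23
= 11.3826 (dimensionless)

11.3826 (dimensionless)


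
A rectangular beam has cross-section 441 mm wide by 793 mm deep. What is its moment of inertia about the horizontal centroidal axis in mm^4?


I = b * h^3 / 12
= 441 * 793^3 / 12
= 441 * 498677257 / 12
= 18326389194.75 mm^4

18326389194.75 mm^4


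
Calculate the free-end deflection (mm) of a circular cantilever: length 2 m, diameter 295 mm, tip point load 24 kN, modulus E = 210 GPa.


I = pi * d^4 / 64 = pi * 295^4 / 64 = 371755979.48 mm^4
L = 2000.0 mm, P = 24000.0 N, E = 210000.0 MPa
delta = P * L^3 / (3 * E * I)
= 24000.0 * 2000.0^3 / (3 * 210000.0 * 371755979.48)
= 0.8198 mm

0.8198 mm


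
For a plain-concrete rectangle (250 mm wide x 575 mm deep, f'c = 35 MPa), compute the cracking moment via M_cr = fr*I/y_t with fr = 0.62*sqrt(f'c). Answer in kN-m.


fr = 0.62 * sqrt(35) = 0.62 * 5.9161 = 3.668 MPa
I = 250 * 575^3 / 12 = 3960611979.17 mm^4
y_t = 287.5 mm
M_cr = fr * I / y_t = 3.668 * 3960611979.17 / 287.5 N-mm
= 50.5301 kN-m

50.5301 kN-m


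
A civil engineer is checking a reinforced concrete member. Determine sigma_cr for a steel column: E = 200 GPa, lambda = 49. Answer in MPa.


sigma_cr = pi^2 * E / lambda^2
= 9.8696 * 200000.0 / 49^2
= 9.8696 * 200000.0 / 2401
= 822.1245 MPa

822.1245 MPa


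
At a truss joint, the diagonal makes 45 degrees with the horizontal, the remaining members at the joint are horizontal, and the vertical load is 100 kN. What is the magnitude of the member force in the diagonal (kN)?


At the joint, only the diagonal has a vertical component, so vertical equilibrium gives:
F * sin(45) = 100
F = 100 / sin(45)
= 100 / 0.707107
= 141.42 kN

141.42 kN


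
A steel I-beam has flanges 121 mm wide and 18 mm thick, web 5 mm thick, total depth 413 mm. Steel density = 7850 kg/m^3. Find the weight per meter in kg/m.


A_flanges = 2 * 121 * 18 = 4356 mm^2
A_web = (413 - 2 * 18) * 5 = 1885 mm^2
A_total = 4356 + 1885 = 6241 mm^2 = 0.006241 m^2
Weight = rho * A = 7850 * 0.006241 = 48.9918 kg/m

48.9918 kg/m


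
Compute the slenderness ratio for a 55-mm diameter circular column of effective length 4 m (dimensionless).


Radius of gyration r = d / 4 = 55 / 4 = 13.75 mm
L_eff = 4000.0 mm
Slenderness ratio = L / r = 4000.0 / 13.75 = 290.91 (dimensionless)

290.91 (dimensionless)


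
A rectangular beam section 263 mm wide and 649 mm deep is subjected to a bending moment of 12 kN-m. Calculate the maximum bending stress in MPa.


I = b * h^3 / 12 = 263 * 649^3 / 12 = 5991127923.92 mm^4
y = h / 2 = 649 / 2 = 324.5 mm
M = 12 kN-m = 12000000.0 N-mm
sigma = M * y / I = 12000000.0 * 324.5 / 5991127923.92
= 0.65 MPa

0.65 MPa


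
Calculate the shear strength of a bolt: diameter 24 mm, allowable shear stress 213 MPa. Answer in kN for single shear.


A = pi * d^2 / 4 = pi * 24^2 / 4 = 452.3893 mm^2
V = f_v * A / 1000 = 213 * 452.3893 / 1000
= 96.3589 kN

96.3589 kN


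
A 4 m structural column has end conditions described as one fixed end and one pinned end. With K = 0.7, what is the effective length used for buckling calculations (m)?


L_eff = K * L
= 0.7 * 4
= 2.8 m

2.8 m


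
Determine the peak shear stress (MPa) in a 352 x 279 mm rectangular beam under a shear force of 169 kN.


A = b * h = 352 * 279 = 98208 mm^2
V = 169 kN = 169000.0 N
tau_max = 1.5 * V / A = 1.5 * 169000.0 / 98208
= 2.5813 MPa

2.5813 MPa


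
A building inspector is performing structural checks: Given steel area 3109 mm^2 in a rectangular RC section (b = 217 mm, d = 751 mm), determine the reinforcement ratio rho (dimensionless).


rho = As / (b * d)
= 3109 / (217 * 751)
= 3109 / 162967
= 0.019077 (dimensionless)

0.019077 (dimensionless)


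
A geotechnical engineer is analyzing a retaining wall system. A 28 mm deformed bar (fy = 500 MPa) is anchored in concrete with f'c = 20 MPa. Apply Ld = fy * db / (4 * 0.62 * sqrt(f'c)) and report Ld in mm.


Ld = (fy * db) / (4 * 0.62 * sqrt(f'c))
= (500 * 28) / (4 * 0.62 * sqrt(20))
= 14000 / 11.0909
= 1262.3 mm

1262.3 mm


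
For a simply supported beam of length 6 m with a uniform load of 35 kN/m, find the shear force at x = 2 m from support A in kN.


R_A = w * L / 2 = 35 * 6 / 2 = 105.0 kN
V(x) = R_A - w * x = 105.0 - 35 * 2
= 35.0 kN

35.0 kN


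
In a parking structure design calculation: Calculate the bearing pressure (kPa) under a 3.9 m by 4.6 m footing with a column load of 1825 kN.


A = 3.9 * 4.6 = 17.94 m^2
q = P / A = 1825 / 17.94
= 101.728 kPa

101.728 kPa


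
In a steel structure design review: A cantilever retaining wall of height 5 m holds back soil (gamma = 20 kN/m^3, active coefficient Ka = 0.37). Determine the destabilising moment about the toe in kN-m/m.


Pa = 0.5 * Ka * gamma * H^2
= 0.5 * 0.37 * 20 * 5^2
= 92.5 kN/m
Arm = H / 3 = 5 / 3 = 1.6667 m
Mo = Pa * arm = Pa * H / 3 = 92.5 * 5 / 3 = 154.1667 kN-m/m

154.1667 kN-m/m


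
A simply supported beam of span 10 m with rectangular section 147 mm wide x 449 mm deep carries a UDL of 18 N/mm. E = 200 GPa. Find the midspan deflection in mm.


I = 147 * 449^3 / 12 = 1108855900.25 mm^4
L = 10000.0 mm, w = 18 N/mm, E = 200000.0 MPa
delta = 5 * w * L^4 / (384 * E * I)
= 5 * 18 * 10000.0^4 / (384 * 200000.0 * 1108855900.25)
= 10.5683 mm

10.5683 mm


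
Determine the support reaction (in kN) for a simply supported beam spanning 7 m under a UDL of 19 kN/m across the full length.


Total load = w * L = 19 * 7 = 133 kN
By symmetry, each reaction R = total / 2 = 133 / 2 = 66.5 kN

66.5 kN


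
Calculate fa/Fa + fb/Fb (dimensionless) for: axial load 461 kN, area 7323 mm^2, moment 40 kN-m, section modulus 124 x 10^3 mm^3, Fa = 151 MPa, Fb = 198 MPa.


f_a = P / A = 461000.0 / 7323 = 62.9523 MPa
f_b = M / S = 40000000.0 / 124000.0 = 322.5806 MPa
Ratio = f_a / Fa + f_b / Fb
= 62.9523 / 151 + 322.5806 / 198
= 2.0461 (dimensionless)

2.0461 (dimensionless)


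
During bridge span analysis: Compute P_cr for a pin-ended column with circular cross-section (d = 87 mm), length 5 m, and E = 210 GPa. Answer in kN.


I = pi * d^4 / 64 = 2812204.57 mm^4
L = 5000.0 mm
P_cr = pi^2 * E * I / L^2
= 9.8696 * 210000.0 * 2812204.57 / 5000.0^2
= 233144.91 N = 233.1449 kN

233.1449 kN


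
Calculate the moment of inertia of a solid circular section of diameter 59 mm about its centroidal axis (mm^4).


r = d / 2 = 59 / 2 = 29.5 mm
I = pi * r^4 / 4 = pi * 29.5^4 / 4
= 594809.57 mm^4

594809.57 mm^4


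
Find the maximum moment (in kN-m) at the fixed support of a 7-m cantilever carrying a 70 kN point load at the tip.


For a cantilever with a point load at the free end:
M_max = P * L = 70 * 7 = 490 kN-m

490 kN-m


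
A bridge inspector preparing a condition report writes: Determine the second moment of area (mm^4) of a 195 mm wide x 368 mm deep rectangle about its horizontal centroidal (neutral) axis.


I = b * h^3 / 12
= 195 * 368^3 / 12
= 195 * 49836032 / 12
= 809835520.0 mm^4

809835520.0 mm^4


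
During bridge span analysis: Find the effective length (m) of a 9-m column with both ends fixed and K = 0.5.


L_eff = K * L
= 0.5 * 9
= 4.5 m

4.5 m


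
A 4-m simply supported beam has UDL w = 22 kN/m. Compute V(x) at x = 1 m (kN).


R_A = w * L / 2 = 22 * 4 / 2 = 44.0 kN
V(x) = R_A - w * x = 44.0 - 22 * 1
= 22.0 kN

22.0 kN


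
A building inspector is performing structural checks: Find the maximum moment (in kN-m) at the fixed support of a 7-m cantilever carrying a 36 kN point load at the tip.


For a cantilever with a point load at the free end:
M_max = P * L = 36 * 7 = 252 kN-m

252 kN-m


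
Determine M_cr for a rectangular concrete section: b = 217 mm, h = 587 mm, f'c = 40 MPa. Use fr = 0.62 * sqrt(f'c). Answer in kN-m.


fr = 0.62 * sqrt(40) = 0.62 * 6.3246 = 3.9212 MPa
I = 217 * 587^3 / 12 = 3657571220.92 mm^4
y_t = 293.5 mm
M_cr = fr * I / y_t = 3.9212 * 3657571220.92 / 293.5 N-mm
= 48.866 kN-m

48.866 kN-m


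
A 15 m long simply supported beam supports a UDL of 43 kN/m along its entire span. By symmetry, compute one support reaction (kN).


Total load = w * L = 43 * 15 = 645 kN
By symmetry, each reaction R = total / 2 = 645 / 2 = 322.5 kN

322.5 kN


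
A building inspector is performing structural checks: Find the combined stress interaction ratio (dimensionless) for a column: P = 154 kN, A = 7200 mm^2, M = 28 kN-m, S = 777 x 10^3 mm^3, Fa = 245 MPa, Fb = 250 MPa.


f_a = P / A = 154000.0 / 7200 = 21.3889 MPa
f_b = M / S = 28000000.0 / 777000.0 = 36.036 MPa
Ratio = f_a / Fa + f_b / Fb
= 21.3889 / 245 + 36.036 / 250
= 0.2314 (dimensionless)

0.2314 (dimensionless)


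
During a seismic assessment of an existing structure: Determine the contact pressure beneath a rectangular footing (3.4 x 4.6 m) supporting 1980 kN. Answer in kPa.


A = 3.4 * 4.6 = 15.64 m^2
q = P / A = 1980 / 15.64
= 126.5985 kPa

126.5985 kPa


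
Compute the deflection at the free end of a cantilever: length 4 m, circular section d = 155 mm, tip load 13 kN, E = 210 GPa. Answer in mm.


I = pi * d^4 / 64 = pi * 155^4 / 64 = 28333269.42 mm^4
L = 4000.0 mm, P = 13000.0 N, E = 210000.0 MPa
delta = P * L^3 / (3 * E * I)
= 13000.0 * 4000.0^3 / (3 * 210000.0 * 28333269.42)
= 46.6107 mm

46.6107 mm


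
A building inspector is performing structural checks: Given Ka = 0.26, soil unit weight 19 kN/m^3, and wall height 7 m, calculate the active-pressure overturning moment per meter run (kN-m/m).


Pa = 0.5 * Ka * gamma * H^2
= 0.5 * 0.26 * 19 * 7^2
= 121.03 kN/m
Arm = H / 3 = 7 / 3 = 2.3333 m
Mo = Pa * arm = Pa * H / 3 = 121.03 * 7 / 3 = 282.4033 kN-m/m

282.4033 kN-m/m


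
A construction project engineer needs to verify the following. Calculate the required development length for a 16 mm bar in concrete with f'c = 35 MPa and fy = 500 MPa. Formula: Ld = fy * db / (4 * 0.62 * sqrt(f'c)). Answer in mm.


Ld = (fy * db) / (4 * 0.62 * sqrt(f'c))
= (500 * 16) / (4 * 0.62 * sqrt(35))
= 8000 / 14.6719
= 545.26 mm

545.26 mm


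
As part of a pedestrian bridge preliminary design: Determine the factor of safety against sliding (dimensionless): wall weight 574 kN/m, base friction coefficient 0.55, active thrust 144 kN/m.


Resisting force = mu * W = 0.55 * 574 = 315.7 kN/m
FOS = Resisting / Driving = 315.7 / 144
= 2.1924 (dimensionless)

2.1924 (dimensionless)


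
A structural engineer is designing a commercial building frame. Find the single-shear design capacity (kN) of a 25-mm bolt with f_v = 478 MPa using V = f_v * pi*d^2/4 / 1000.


A = pi * d^2 / 4 = pi * 25^2 / 4 = 490.8739 mm^2
V = f_v * A / 1000 = 478 * 490.8739 / 1000
= 234.6377 kN

234.6377 kN


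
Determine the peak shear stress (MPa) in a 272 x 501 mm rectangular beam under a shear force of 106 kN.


A = b * h = 272 * 501 = 136272 mm^2
V = 106 kN = 106000.0 N
tau_max = 1.5 * V / A = 1.5 * 106000.0 / 136272
= 1.1668 MPa

1.1668 MPa


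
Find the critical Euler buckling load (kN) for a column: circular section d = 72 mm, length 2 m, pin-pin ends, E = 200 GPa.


I = pi * d^4 / 64 = 1319167.32 mm^4
L = 2000.0 mm
P_cr = pi^2 * E * I / L^2
= 9.8696 * 200000.0 * 1319167.32 / 2000.0^2
= 650982.98 N = 650.983 kN

650.983 kN


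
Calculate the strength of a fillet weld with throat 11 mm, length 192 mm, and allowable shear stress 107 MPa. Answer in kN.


Strength = throat * length * allowable stress
= 11 * 192 * 107 N
= 225984 N
= 225.98 kN

225.98 kN


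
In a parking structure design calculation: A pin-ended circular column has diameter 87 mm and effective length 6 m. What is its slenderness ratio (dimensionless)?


Radius of gyration r = d / 4 = 87 / 4 = 21.75 mm
L_eff = 6000.0 mm
Slenderness ratio = L / r = 6000.0 / 21.75 = 275.86 (dimensionless)

275.86 (dimensionless)


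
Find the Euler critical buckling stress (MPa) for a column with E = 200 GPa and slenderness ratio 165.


sigma_cr = pi^2 * E / lambda^2
= 9.8696 * 200000.0 / 165^2
= 9.8696 * 200000.0 / 27225
= 72.504 MPa

72.504 MPa


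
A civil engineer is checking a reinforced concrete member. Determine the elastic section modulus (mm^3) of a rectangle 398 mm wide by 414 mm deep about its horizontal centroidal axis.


S = b * h^2 / 6
= 398 * 414^2 / 6
= 398 * 171396 / 6
= 11369268.0 mm^3

11369268.0 mm^3


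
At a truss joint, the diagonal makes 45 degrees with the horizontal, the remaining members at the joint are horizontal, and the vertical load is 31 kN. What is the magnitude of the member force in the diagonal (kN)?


At the joint, only the diagonal has a vertical component, so vertical equilibrium gives:
F * sin(45) = 31
F = 31 / sin(45)
= 31 / 0.707107
= 43.84 kN

43.84 kN


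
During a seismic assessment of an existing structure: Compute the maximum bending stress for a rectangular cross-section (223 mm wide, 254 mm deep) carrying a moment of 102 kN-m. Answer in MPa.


I = b * h^3 / 12 = 223 * 254^3 / 12 = 304526272.67 mm^4
y = h / 2 = 254 / 2 = 127.0 mm
M = 102 kN-m = 102000000.0 N-mm
sigma = M * y / I = 102000000.0 * 127.0 / 304526272.67
= 42.54 MPa

42.54 MPa


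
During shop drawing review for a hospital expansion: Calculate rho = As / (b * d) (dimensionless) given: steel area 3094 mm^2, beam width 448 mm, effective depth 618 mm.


rho = As / (b * d)
= 3094 / (448 * 618)
= 3094 / 276864
= 0.011175 (dimensionless)

0.011175 (dimensionless)


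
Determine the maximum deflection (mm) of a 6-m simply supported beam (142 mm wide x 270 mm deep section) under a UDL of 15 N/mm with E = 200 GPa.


I = 142 * 270^3 / 12 = 232915500.0 mm^4
L = 6000.0 mm, w = 15 N/mm, E = 200000.0 MPa
delta = 5 * w * L^4 / (384 * E * I)
= 5 * 15 * 6000.0^4 / (384 * 200000.0 * 232915500.0)
= 5.4338 mm

5.4338 mm


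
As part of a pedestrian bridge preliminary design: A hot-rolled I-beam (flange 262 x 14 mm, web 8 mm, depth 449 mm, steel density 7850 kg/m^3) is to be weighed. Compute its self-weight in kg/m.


A_flanges = 2 * 262 * 14 = 7336 mm^2
A_web = (449 - 2 * 14) * 8 = 3368 mm^2
A_total = 7336 + 3368 = 10704 mm^2 = 0.010704 m^2
Weight = rho * A = 7850 * 0.010704 = 84.0264 kg/m

84.0264 kg/m


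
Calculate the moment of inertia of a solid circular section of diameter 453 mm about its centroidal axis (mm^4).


r = d / 2 = 453 / 2 = 226.5 mm
I = pi * r^4 / 4 = pi * 226.5^4 / 4
= 2067105805.77 mm^4

2067105805.77 mm^4


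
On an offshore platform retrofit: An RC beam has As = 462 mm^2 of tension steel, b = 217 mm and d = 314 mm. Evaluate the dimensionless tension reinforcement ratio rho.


rho = As / (b * d)
= 462 / (217 * 314)
= 462 / 68138
= 0.00678 (dimensionless)

0.00678 (dimensionless)


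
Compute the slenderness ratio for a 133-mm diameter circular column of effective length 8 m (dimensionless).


Radius of gyration r = d / 4 = 133 / 4 = 33.25 mm
L_eff = 8000.0 mm
Slenderness ratio = L / r = 8000.0 / 33.25 = 240.6 (dimensionless)

240.6 (dimensionless)


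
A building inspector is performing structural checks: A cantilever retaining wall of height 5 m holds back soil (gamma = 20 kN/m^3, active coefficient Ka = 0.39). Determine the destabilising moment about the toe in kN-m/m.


Pa = 0.5 * Ka * gamma * H^2
= 0.5 * 0.39 * 20 * 5^2
= 97.5 kN/m
Arm = H / 3 = 5 / 3 = 1.6667 m
Mo = Pa * arm = Pa * H / 3 = 97.5 * 5 / 3 = 162.5 kN-m/m

162.5 kN-m/m


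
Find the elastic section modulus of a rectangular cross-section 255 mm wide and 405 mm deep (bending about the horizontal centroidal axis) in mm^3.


S = b * h^2 / 6
= 255 * 405^2 / 6
= 255 * 164025 / 6
= 6971062.5 mm^3

6971062.5 mm^3


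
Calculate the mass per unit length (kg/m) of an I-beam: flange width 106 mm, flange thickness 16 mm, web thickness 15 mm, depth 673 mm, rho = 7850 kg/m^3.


A_flanges = 2 * 106 * 16 = 3392 mm^2
A_web = (673 - 2 * 16) * 15 = 9615 mm^2
A_total = 3392 + 9615 = 13007 mm^2 = 0.013007 m^2
Weight = rho * A = 7850 * 0.013007 = 102.105 kg/m

102.105 kg/m


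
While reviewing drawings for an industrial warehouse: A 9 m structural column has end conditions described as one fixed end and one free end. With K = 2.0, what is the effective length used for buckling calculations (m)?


L_eff = K * L
= 2.0 * 9
= 18.0 m

18.0 m


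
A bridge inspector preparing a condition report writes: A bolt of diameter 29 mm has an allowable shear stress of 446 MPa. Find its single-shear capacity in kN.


A = pi * d^2 / 4 = pi * 29^2 / 4 = 660.5199 mm^2
V = f_v * A / 1000 = 446 * 660.5199 / 1000
= 294.5919 kN

294.5919 kN


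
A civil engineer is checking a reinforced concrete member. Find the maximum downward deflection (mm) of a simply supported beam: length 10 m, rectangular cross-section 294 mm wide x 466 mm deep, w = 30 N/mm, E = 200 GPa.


I = 294 * 466^3 / 12 = 2479270052.0 mm^4
L = 10000.0 mm, w = 30 N/mm, E = 200000.0 MPa
delta = 5 * w * L^4 / (384 * E * I)
= 5 * 30 * 10000.0^4 / (384 * 200000.0 * 2479270052.0)
= 7.8778 mm

7.8778 mm


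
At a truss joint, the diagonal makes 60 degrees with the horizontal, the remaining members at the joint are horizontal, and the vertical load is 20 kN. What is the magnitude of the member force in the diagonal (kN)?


At the joint, only the diagonal has a vertical component, so vertical equilibrium gives:
F * sin(60) = 20
F = 20 / sin(60)
= 20 / 0.866025
= 23.09 kN

23.09 kN


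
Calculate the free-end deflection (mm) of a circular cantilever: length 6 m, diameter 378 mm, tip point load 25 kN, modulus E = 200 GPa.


I = pi * d^4 / 64 = pi * 378^4 / 64 = 1002160077.64 mm^4
L = 6000.0 mm, P = 25000.0 N, E = 200000.0 MPa
delta = P * L^3 / (3 * E * I)
= 25000.0 * 6000.0^3 / (3 * 200000.0 * 1002160077.64)
= 8.9806 mm

8.9806 mm


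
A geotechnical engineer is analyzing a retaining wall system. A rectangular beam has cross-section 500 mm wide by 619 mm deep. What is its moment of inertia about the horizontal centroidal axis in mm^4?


I = b * h^3 / 12
= 500 * 619^3 / 12
= 500 * 237176659 / 12
= 9882360791.67 mm^4

9882360791.67 mm^4


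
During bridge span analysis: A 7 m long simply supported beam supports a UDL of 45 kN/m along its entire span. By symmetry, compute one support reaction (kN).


Total load = w * L = 45 * 7 = 315 kN
By symmetry, each reaction R = total / 2 = 315 / 2 = 157.5 kN

157.5 kN


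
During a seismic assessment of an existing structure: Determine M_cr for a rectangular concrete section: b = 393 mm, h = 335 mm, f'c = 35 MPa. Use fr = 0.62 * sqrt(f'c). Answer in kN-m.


fr = 0.62 * sqrt(35) = 0.62 * 5.9161 = 3.668 MPa
I = 393 * 335^3 / 12 = 1231248531.25 mm^4
y_t = 167.5 mm
M_cr = fr * I / y_t = 3.668 * 1231248531.25 / 167.5 N-mm
= 26.9623 kN-m

26.9623 kN-m


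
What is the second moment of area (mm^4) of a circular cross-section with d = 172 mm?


r = d / 2 = 172 / 2 = 86.0 mm
I = pi * r^4 / 4 = pi * 86.0^4 / 4
= 42961920.42 mm^4

42961920.42 mm^4


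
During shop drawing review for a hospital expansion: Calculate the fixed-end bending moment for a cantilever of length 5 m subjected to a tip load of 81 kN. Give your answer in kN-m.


For a cantilever with a point load at the free end:
M_max = P * L = 81 * 5 = 405 kN-m

405 kN-m


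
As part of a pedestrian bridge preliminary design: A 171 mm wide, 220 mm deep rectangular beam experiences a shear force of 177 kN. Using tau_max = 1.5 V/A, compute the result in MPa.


A = b * h = 171 * 220 = 37620 mm^2
V = 177 kN = 177000.0 N
tau_max = 1.5 * V / A = 1.5 * 177000.0 / 37620
= 7.0574 MPa

7.0574 MPa


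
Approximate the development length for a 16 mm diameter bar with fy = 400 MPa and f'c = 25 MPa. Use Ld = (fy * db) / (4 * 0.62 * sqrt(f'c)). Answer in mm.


Ld = (fy * db) / (4 * 0.62 * sqrt(f'c))
= (400 * 16) / (4 * 0.62 * sqrt(25))
= 6400 / 12.4
= 516.13 mm

516.13 mm


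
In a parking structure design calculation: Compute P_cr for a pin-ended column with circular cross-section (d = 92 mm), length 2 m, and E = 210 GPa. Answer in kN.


I = pi * d^4 / 64 = 3516585.72 mm^4
L = 2000.0 mm
P_cr = pi^2 * E * I / L^2
= 9.8696 * 210000.0 * 3516585.72 / 2000.0^2
= 1822133.77 N = 1822.1338 kN

1822.1338 kN


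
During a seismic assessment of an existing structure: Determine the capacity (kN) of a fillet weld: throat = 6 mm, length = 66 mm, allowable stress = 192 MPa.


Strength = throat * length * allowable stress
= 6 * 66 * 192 N
= 76032 N
= 76.03 kN

76.03 kN


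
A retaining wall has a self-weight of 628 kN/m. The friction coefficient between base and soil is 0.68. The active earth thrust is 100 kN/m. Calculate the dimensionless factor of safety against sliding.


Resisting force = mu * W = 0.68 * 628 = 427.04 kN/m
FOS = Resisting / Driving = 427.04 / 100
= 4.2704 (dimensionless)

4.2704 (dimensionless)


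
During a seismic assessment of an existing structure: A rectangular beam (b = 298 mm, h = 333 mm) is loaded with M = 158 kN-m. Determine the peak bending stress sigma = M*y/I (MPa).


I = b * h^3 / 12 = 298 * 333^3 / 12 = 916996585.5 mm^4
y = h / 2 = 333 / 2 = 166.5 mm
M = 158 kN-m = 158000000.0 N-mm
sigma = M * y / I = 158000000.0 * 166.5 / 916996585.5
= 28.69 MPa

28.69 MPa


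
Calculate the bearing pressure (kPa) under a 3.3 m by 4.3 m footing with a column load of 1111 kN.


A = 3.3 * 4.3 = 14.19 m^2
q = P / A = 1111 / 14.19
= 78.2946 kPa

78.2946 kPa


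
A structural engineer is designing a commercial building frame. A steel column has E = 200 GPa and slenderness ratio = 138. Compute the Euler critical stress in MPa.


sigma_cr = pi^2 * E / lambda^2
= 9.8696 * 200000.0 / 138^2
= 9.8696 * 200000.0 / 19044
= 103.6505 MPa

103.6505 MPa


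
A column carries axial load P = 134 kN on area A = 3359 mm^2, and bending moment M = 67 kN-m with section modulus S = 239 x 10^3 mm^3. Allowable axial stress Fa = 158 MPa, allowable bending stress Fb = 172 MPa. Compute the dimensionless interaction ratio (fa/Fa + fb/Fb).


f_a = P / A = 134000.0 / 3359 = 39.8928 MPa
f_b = M / S = 67000000.0 / 239000.0 = 280.3347 MPa
Ratio = f_a / Fa + f_b / Fb
= 39.8928 / 158 + 280.3347 / 172
= 1.8823 (dimensionless)

1.8823 (dimensionless)


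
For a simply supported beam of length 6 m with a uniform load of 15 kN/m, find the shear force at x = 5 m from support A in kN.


R_A = w * L / 2 = 15 * 6 / 2 = 45.0 kN
V(x) = R_A - w * x = 45.0 - 15 * 5
= -30.0 kN

-30.0 kN


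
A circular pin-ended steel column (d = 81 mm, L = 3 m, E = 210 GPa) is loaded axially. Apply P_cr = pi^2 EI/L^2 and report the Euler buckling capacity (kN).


I = pi * d^4 / 64 = 2113050.98 mm^4
L = 3000.0 mm
P_cr = pi^2 * E * I / L^2
= 9.8696 * 210000.0 * 2113050.98 / 3000.0^2
= 486616.13 N = 486.6161 kN

486.6161 kN


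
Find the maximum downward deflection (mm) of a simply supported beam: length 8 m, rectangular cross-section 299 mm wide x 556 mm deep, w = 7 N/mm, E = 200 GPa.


I = 299 * 556^3 / 12 = 4282667098.67 mm^4
L = 8000.0 mm, w = 7 N/mm, E = 200000.0 MPa
delta = 5 * w * L^4 / (384 * E * I)
= 5 * 7 * 8000.0^4 / (384 * 200000.0 * 4282667098.67)
= 0.4359 mm

0.4359 mm


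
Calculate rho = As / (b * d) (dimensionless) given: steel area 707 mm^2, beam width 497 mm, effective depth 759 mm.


rho = As / (b * d)
= 707 / (497 * 759)
= 707 / 377223
= 0.001874 (dimensionless)

0.001874 (dimensionless)


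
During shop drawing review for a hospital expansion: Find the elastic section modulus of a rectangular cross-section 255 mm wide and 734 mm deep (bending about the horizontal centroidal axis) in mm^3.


S = b * h^2 / 6
= 255 * 734^2 / 6
= 255 * 538756 / 6
= 22897130.0 mm^3

22897130.0 mm^3


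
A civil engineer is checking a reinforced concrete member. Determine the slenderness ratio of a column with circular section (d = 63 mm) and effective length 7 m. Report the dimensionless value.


Radius of gyration r = d / 4 = 63 / 4 = 15.75 mm
L_eff = 7000.0 mm
Slenderness ratio = L / r = 7000.0 / 15.75 = 444.44 (dimensionless)

444.44 (dimensionless)


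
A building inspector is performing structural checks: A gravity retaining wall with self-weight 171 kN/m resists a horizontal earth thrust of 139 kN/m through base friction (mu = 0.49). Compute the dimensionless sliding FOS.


Resisting force = mu * W = 0.49 * 171 = 83.79 kN/m
FOS = Resisting / Driving = 83.79 / 139
= 0.6028 (dimensionless)

0.6028 (dimensionless)


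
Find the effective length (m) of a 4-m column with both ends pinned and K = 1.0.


L_eff = K * L
= 1.0 * 4
= 4.0 m

4.0 m


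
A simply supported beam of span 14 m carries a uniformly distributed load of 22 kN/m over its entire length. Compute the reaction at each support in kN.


Total load = w * L = 22 * 14 = 308 kN
By symmetry, each reaction R = total / 2 = 308 / 2 = 154.0 kN

154.0 kN


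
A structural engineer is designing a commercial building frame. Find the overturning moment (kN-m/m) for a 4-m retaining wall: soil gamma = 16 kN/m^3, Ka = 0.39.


Pa = 0.5 * Ka * gamma * H^2
= 0.5 * 0.39 * 16 * 4^2
= 49.92 kN/m
Arm = H / 3 = 4 / 3 = 1.3333 m
Mo = Pa * arm = Pa * H / 3 = 49.92 * 4 / 3 = 66.56 kN-m/m

66.56 kN-m/m


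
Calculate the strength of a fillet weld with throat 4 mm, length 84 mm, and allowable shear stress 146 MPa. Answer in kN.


Strength = throat * length * allowable stress
= 4 * 84 * 146 N
= 49056 N
= 49.06 kN

49.06 kN


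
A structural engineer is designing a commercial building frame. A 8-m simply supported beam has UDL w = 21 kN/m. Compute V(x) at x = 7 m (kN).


R_A = w * L / 2 = 21 * 8 / 2 = 84.0 kN
V(x) = R_A - w * x = 84.0 - 21 * 7
= -63.0 kN

-63.0 kN


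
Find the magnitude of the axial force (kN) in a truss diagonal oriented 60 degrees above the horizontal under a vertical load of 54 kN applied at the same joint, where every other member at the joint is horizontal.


At the joint, only the diagonal has a vertical component, so vertical equilibrium gives:
F * sin(60) = 54
F = 54 / sin(60)
= 54 / 0.866025
= 62.35 kN

62.35 kN


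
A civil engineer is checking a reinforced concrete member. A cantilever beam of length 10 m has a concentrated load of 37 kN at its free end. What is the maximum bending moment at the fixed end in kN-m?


For a cantilever with a point load at the free end:
M_max = P * L = 37 * 10 = 370 kN-m

370 kN-m


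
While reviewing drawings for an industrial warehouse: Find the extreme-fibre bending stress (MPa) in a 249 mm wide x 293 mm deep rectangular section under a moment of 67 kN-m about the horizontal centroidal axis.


I = b * h^3 / 12 = 249 * 293^3 / 12 = 521940457.75 mm^4
y = h / 2 = 293 / 2 = 146.5 mm
M = 67 kN-m = 67000000.0 N-mm
sigma = M * y / I = 67000000.0 * 146.5 / 521940457.75
= 18.81 MPa

18.81 MPa
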